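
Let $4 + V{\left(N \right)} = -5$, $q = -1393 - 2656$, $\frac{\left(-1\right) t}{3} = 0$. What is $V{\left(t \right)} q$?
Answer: $36441$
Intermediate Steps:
$t = 0$ ($t = \left(-3\right) 0 = 0$)
$q = -4049$ ($q = -1393 - 2656 = -4049$)
$V{\left(N \right)} = -9$ ($V{\left(N \right)} = -4 - 5 = -9$)
$V{\left(t \right)} q = \left(-9\right) \left(-4049\right) = 36441$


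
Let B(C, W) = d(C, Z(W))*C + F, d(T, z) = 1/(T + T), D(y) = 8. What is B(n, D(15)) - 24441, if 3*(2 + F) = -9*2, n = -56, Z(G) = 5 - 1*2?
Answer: -48897/2 ≈ -24449.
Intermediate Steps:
Z(G) = 3 (Z(G) = 5 - 2 = 3)
d(T, z) = 1/(2*T)
F = -8 (F = -2 + (-9*2)/3 = -2 + (⅓)*(-18) = -2 - 6 = -8)
B(C, W) = -15/2 (B(C, W) = (1/(2*C))*C - 8 = ½ - 8 = -15/2)
B(n, D(15)) - 24441 = -15/2 - 24441 = -48897/2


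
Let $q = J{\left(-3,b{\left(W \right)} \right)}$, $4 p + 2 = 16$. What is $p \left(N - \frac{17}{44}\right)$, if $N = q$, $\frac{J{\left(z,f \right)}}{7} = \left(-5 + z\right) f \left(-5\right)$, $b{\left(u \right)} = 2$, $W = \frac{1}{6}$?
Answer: $\frac{172361}{88} \approx 1958.6$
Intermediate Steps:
$W = \frac{1}{6} \approx 0.16667$
$p = \frac{7}{2}$ ($p = - \frac{1}{2} + \frac{1}{4} \cdot 16 = - \frac{1}{2} + 4 = \frac{7}{2} \approx 3.5$)
$J{\left(z,f \right)} = - 35 f \left(-5 + z\right)$ ($J{\left(z,f \right)} = 7 \left(-5 + z\right) f \left(-5\right) = 7 f \left(-5 + z\right) \left(-5\right) = 7 \left(- 5 f \left(-5 + z\right)\right) = - 35 f \left(-5 + z\right)$)
$q = 560$ ($q = 35 \cdot 2 \left(5 - -3\right) = 35 \cdot 2 \left(5 + 3\right) = 35 \cdot 2 \cdot 8 = 560$)
$N = 560$
$p \left(N - \frac{17}{44}\right) = \frac{7 \left(560 - \frac{17}{44}\right)}{2} = \frac{7}{2} \cdot \frac{24623}{44} = \frac{172361}{88}$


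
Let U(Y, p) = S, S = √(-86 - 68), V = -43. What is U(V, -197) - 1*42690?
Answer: -42690 + I*√154 ≈ -42690.0 + 12.41*I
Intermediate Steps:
S = I*√154 (S = √(-154) = I*√154 ≈ 12.41*I)
U(Y, p) = I*√154
U(V, -197) - 1*42690 = I*√154 - 1*42690 = I*√154 - 42690 = -42690 + I*√154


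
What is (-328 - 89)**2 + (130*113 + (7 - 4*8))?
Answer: 188554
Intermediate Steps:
(-328 - 89)**2 + (130*113 + (7 - 4*8)) = (-417)**2 + (14690 + (7 - 32)) = 173889 + (14690 - 25) = 173889 + 14665 = 188554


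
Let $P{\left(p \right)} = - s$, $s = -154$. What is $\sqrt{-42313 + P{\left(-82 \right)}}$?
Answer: $i \sqrt{42159} \approx 205.33 i$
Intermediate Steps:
$P{\left(p \right)} = 154$ ($P{\left(p \right)} = \left(-1\right) \left(-154\right) = 154$)
$\sqrt{-42313 + P{\left(-82 \right)}} = \sqrt{-42313 + 154} = \sqrt{-42159} = i \sqrt{42159}$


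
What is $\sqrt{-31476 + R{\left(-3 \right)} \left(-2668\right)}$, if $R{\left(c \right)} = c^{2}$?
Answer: $136 i \sqrt{3} \approx 235.56 i$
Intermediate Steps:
$\sqrt{-31476 + R{\left(-3 \right)} \left(-2668\right)} = \sqrt{-31476 + \left(-3\right)^{2} \left(-2668\right)} = \sqrt{-31476 + 9 \left(-2668\right)} = \sqrt{-31476 - 24012} = \sqrt{-55488} = 136 i \sqrt{3}$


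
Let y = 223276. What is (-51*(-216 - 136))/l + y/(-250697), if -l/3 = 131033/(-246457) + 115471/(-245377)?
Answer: 5669319871068377074/949689132694971 ≈ 5969.7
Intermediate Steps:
l = 181833362064/60474879289 (l = -3*(131033/(-246457) + 115471/(-245377)) = -3*(131033*(-1/246457) + 115471*(-1/245377)) = -3*(-131033/246457 - 115471/245377) = -3*(-60611120688/60474879289) = 181833362064/60474879289 ≈ 3.0068)
(-51*(-216 - 136))/l + y/(-250697) = (-51*(-216 - 136))/(181833362064/60474879289) + 223276/(-250697) = -51*(-352)*(60474879289/181833362064) + 223276*(-1/250697) = 17952*(60474879289/181833362064) - 223276/250697 = 22617604854086/3788195043 - 223276/250697 = 5669319871068377074/949689132694971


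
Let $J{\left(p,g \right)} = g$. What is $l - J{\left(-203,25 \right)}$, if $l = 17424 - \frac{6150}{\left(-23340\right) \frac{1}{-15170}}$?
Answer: $\frac{5213286}{389} \approx 13402.0$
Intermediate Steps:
$l = \frac{5223011}{389}$ ($l = 17424 - \frac{6150}{\left(-23340\right) \left(- \frac{1}{15170}\right)} = 17424 - \frac{6150}{\frac{2334}{1517}} = 17424 - 6150 \cdot \frac{1517}{2334} = 17424 - \frac{1554925}{389} = \frac{5223011}{389} \approx 13427.0$)
$l - J{\left(-203,25 \right)} = \frac{5223011}{389} - 25 = \frac{5213286}{389}$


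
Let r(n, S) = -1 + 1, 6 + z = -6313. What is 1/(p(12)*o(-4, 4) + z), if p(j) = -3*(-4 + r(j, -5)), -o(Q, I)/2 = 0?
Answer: -1/6319 ≈ -0.00015825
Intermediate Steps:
o(Q, I) = 0 (o(Q, I) = -2*0 = 0)
z = -6319 (z = -6 - 6313 = -6319)
r(n, S) = 0
p(j) = 12 (p(j) = -3*(-4 + 0) = -3*(-4) = 12)
1/(p(12)*o(-4, 4) + z) = 1/(12*0 - 6319) = 1/(0 - 6319) = 1/(-6319) = -1/6319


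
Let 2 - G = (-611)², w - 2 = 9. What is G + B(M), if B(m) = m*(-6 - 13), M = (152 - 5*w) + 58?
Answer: -376264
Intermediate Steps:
w = 11 (w = 2 + 9 = 11)
M = 155 (M = (152 - 5*11) + 58 = (152 - 55) + 58 = 97 + 58 = 155)
B(m) = -19*m (B(m) = m*(-19) = -19*m)
G = -373319 (G = 2 - 1*(-611)² = 2 - 1*373321 = 2 - 373321 = -373319)
G + B(M) = -373319 - 19*155 = -373319 - 2945 = -376264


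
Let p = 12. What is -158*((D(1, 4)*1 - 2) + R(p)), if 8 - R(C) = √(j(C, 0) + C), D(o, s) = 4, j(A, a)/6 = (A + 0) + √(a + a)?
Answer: -1580 + 316*√21 ≈ -131.91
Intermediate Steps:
j(A, a) = 6*A + 6*√2*√a (j(A, a) = 6*((A + 0) + √(a + a)) = 6*(A + √(2*a)) = 6*(A + √2*√a) = 6*A + 6*√2*√a)
R(C) = 8 - √7*√C (R(C) = 8 - √((6*C + 6*√2*√0) + C) = 8 - √((6*C + 6*√2*0) + C) = 8 - √((6*C + 0) + C) = 8 - √(6*C + C) = 8 - √(7*C) = 8 - √7*√C)
-158*((D(1, 4)*1 - 2) + R(p)) = -158*((4*1 - 2) + (8 - √7*√12)) = -158*((4 - 2) + (8 - √7*2*√3)) = -158*(2 + (8 - 2*√21)) = -158*(10 - 2*√21) = -1580 + 316*√21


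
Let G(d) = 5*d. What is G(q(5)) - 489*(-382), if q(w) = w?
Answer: 186823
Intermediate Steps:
G(q(5)) - 489*(-382) = 5*5 - 489*(-382) = 25 + 186798 = 186823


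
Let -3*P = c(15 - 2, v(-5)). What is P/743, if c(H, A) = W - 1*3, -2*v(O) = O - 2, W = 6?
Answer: -1/743 ≈ -0.0013459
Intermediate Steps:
v(O) = 1 - O/2 (v(O) = -(O - 2)/2 = -(-2 + O)/2 = 1 - O/2)
c(H, A) = 3 (c(H, A) = 6 - 1*3 = 6 - 3 = 3)
P = -1 (P = -⅓*3 = -1)
P/743 = -1/743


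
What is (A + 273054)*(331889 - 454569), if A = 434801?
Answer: -86839651400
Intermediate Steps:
(A + 273054)*(331889 - 454569) = (434801 + 273054)*(331889 - 454569) = 707855*(-122680) = -86839651400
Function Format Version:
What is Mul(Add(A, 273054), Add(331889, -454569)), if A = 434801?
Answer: -86839651400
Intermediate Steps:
Mul(Add(A, 273054), Add(331889, -454569)) = Mul(Add(434801, 273054), Add(331889, -454569)) = Mul(707855, -122680) = -86839651400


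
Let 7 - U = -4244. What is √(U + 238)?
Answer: 67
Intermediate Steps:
U = 4251 (U = 7 - 1*(-4244) = 7 + 4244 = 4251)
√(U + 238) = √(4251 + 238) = √4489 = 67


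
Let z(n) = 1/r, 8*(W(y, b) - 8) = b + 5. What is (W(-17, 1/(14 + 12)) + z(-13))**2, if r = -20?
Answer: 79619929/1081600 ≈ 73.613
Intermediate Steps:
W(y, b) = 69/8 + b/8 (W(y, b) = 8 + (b + 5)/8 = 8 + (5 + b)/8 = 8 + (5/8 + b/8) = 69/8 + b/8)
z(n) = -1/20 (z(n) = 1/(-20) = -1/20)
(W(-17, 1/(14 + 12)) + z(-13))**2 = ((69/8 + 1/(8*(14 + 12))) - 1/20)**2 = ((69/8 + (1/8)/26) - 1/20)**2 = ((69/8 + (1/8)*(1/26)) - 1/20)**2 = ((69/8 + 1/208) - 1/20)**2 = (1795/208 - 1/20)**2 = (8923/1040)**2 = 79619929/1081600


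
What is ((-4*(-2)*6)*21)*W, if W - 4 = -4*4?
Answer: -12096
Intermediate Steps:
W = -12 (W = 4 - 4*4 = 4 - 16 = -12)
((-4*(-2)*6)*21)*W = ((-4*(-2)*6)*21)*(-12) = ((8*6)*21)*(-12) = (48*21)*(-12) = 1008*(-12) = -12096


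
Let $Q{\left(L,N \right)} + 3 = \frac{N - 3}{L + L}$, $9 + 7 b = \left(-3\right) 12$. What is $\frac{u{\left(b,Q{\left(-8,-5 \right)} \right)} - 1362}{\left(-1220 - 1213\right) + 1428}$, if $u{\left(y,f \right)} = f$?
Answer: $\frac{2729}{2010} \approx 1.3577$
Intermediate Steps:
$b = - \frac{45}{7}$ ($b = - \frac{9}{7} + \frac{\left(-3\right) 12}{7} = - \frac{9}{7} + \frac{1}{7} \left(-36\right) = - \frac{9}{7} - \frac{36}{7} = - \frac{45}{7} \approx -6.4286$)
$Q{\left(L,N \right)} = -3 + \frac{-3 + N}{2 L}$ ($Q{\left(L,N \right)} = -3 + \frac{N - 3}{L + L} = -3 + \frac{-3 + N}{2 L}$)
$\frac{u{\left(b,Q{\left(-8,-5 \right)} \right)} - 1362}{\left(-1220 - 1213\right) + 1428} = \frac{\frac{-3 - 5 - -48}{2 \left(-8\right)} - 1362}{\left(-1220 - 1213\right) + 1428} = \frac{\frac{1}{2} \left(- \frac{1}{8}\right) \left(-3 - 5 + 48\right) - 1362}{\left(-1220 - 1213\right) + 1428} = \frac{\frac{1}{2} \left(- \frac{1}{8}\right) 40 - 1362}{-2433 + 1428} = \frac{- \frac{5}{2} - 1362}{-1005} = \left(- \frac{2729}{2}\right) \left(- \frac{1}{1005}\right) = \frac{2729}{2010}$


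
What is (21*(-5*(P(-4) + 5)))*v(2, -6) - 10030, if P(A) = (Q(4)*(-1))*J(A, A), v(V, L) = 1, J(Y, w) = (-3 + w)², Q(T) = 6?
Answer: 20315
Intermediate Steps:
P(A) = -6*(-3 + A)² (P(A) = (6*(-1))*(-3 + A)² = -6*(-3 + A)²)
(21*(-5*(P(-4) + 5)))*v(2, -6) - 10030 = (21*(-5*(-6*(-3 - 4)² + 5)))*1 - 10030 = (21*(-5*(-6*(-7)² + 5)))*1 - 10030 = (21*(-5*(-6*49 + 5)))*1 - 10030 = (21*(-5*(-294 + 5)))*1 - 10030 = (21*(-5*(-289)))*1 - 10030 = (21*1445)*1 - 10030 = 30345*1 - 10030 = 30345 - 10030 = 20315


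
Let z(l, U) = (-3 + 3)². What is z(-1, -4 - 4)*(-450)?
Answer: 0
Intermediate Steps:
z(l, U) = 0 (z(l, U) = 0² = 0)
z(-1, -4 - 4)*(-450) = 0*(-450) = 0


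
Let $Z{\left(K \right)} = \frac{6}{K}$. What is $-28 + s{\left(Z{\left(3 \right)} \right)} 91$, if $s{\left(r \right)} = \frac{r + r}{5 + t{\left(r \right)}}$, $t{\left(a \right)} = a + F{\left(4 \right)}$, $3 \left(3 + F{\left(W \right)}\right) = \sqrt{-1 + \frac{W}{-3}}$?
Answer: $\frac{27020}{439} - \frac{1092 i \sqrt{21}}{439} \approx 61.549 - 11.399 i$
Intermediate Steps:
$F{\left(W \right)} = -3 + \frac{\sqrt{-1 - \frac{W}{3}}}{3}$ ($F{\left(W \right)} = -3 + \frac{\sqrt{-1 + \frac{W}{-3}}}{3} = -3 + \frac{\sqrt{-1 + W \left(- \frac{1}{3}\right)}}{3} = -3 + \frac{\sqrt{-1 - \frac{W}{3}}}{3}$)
$t{\left(a \right)} = -3 + a + \frac{i \sqrt{21}}{9}$ ($t{\left(a \right)} = a - \left(3 - \frac{\sqrt{-9 - 12}}{9}\right) = a - \left(3 - \frac{\sqrt{-21}}{9}\right) = a - \left(3 - \frac{i \sqrt{21}}{9}\right) = -3 + a + \frac{i \sqrt{21}}{9}$)
$s{\left(r \right)} = \frac{2 r}{2 + r + \frac{i \sqrt{21}}{9}}$ ($s{\left(r \right)} = \frac{r + r}{5 + \left(-3 + r + \frac{i \sqrt{21}}{9}\right)} = \frac{2 r}{2 + r + \frac{i \sqrt{21}}{9}}$)
$-28 + s{\left(Z{\left(3 \right)} \right)} 91 = -28 + \frac{18 \cdot \frac{6}{3}}{18 + 9 \cdot \frac{6}{3} + i \sqrt{21}} \cdot 91 = -28 + \frac{18 \cdot 6 \cdot \frac{1}{3}}{18 + 9 \cdot 6 \cdot \frac{1}{3} + i \sqrt{21}} \cdot 91 = -28 + 18 \cdot 2 \frac{1}{18 + 9 \cdot 2 + i \sqrt{21}} \cdot 91 = -28 + 18 \cdot 2 \frac{1}{18 + 18 + i \sqrt{21}} \cdot 91 = -28 + 18 \cdot 2 \frac{1}{36 + i \sqrt{21}} \cdot 91 = -28 + \frac{36}{36 + i \sqrt{21}} \cdot 91 = -28 + \frac{3276}{36 + i \sqrt{21}}$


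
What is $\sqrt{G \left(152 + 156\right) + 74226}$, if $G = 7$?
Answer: $\sqrt{76382} \approx 276.37$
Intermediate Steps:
$\sqrt{G \left(152 + 156\right) + 74226} = \sqrt{7 \left(152 + 156\right) + 74226} = \sqrt{7 \cdot 308 + 74226} = \sqrt{2156 + 74226} = \sqrt{76382}$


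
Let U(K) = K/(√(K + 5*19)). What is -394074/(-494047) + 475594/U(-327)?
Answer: 394074/494047 - 951188*I*√58/327 ≈ 0.79764 - 22153.0*I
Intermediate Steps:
U(K) = K/√(95 + K) (U(K) = K/(√(K + 95)) = K/(√(95 + K)) = K/√(95 + K))
-394074/(-494047) + 475594/U(-327) = -394074/(-494047) + 475594/((-327/√(95 - 327))) = -394074*(-1/494047) + 475594/((-(-327)*I*√58/116)) = 394074/494047 + 475594/((-(-327)*I*√58/116)) = 394074/494047 + 475594/((327*I*√58/116)) = 394074/494047 + 475594*(-2*I*√58/327) = 394074/494047 - 951188*I*√58/327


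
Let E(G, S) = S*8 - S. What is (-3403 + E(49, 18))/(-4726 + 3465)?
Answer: 3277/1261 ≈ 2.5987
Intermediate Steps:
E(G, S) = 7*S (E(G, S) = 8*S - S = 7*S)
(-3403 + E(49, 18))/(-4726 + 3465) = (-3403 + 7*18)/(-4726 + 3465) = (-3403 + 126)/(-1261) = -3277*(-1/1261) = 3277/1261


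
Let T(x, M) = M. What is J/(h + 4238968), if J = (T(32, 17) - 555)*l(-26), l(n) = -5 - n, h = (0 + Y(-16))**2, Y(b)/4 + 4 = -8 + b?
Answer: -5649/2125756 ≈ -0.0026574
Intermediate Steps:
Y(b) = -48 + 4*b (Y(b) = -16 + 4*(-8 + b) = -16 + (-32 + 4*b) = -48 + 4*b)
h = 12544 (h = (0 + (-48 + 4*(-16)))**2 = (0 + (-48 - 64))**2 = (0 - 112)**2 = (-112)**2 = 12544)
J = -11298 (J = (17 - 555)*(-5 - 1*(-26)) = -538*(-5 + 26) = -538*21 = -11298)
J/(h + 4238968) = -11298/(12544 + 4238968) = -11298/4251512 = -11298*1/4251512 = -5649/2125756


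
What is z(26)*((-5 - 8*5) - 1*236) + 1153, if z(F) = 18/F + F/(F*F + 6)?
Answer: 4201371/4433 ≈ 947.75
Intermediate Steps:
z(F) = 18/F + F/(6 + F**2) (z(F) = 18/F + F/(F**2 + 6) = 18/F + F/(6 + F**2))
z(26)*((-5 - 8*5) - 1*236) + 1153 = ((108 + 19*26**2)/(26*(6 + 26**2)))*((-5 - 8*5) - 1*236) + 1153 = ((108 + 19*676)/(26*(6 + 676)))*((-5 - 40) - 236) + 1153 = ((1/26)*(108 + 12844)/682)*(-45 - 236) + 1153 = ((1/26)*(1/682)*12952)*(-281) + 1153 = (3238/4433)*(-281) + 1153 = -909878/4433 + 1153 = 4201371/4433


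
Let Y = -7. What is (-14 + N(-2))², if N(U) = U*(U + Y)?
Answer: 16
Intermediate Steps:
N(U) = U*(-7 + U) (N(U) = U*(U - 7) = U*(-7 + U))
(-14 + N(-2))² = (-14 - 2*(-7 - 2))² = (-14 - 2*(-9))² = (-14 + 18)² = 4² = 16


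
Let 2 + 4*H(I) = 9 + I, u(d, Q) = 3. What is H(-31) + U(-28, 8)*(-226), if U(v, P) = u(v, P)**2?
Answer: -2040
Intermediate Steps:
U(v, P) = 9 (U(v, P) = 3**2 = 9)
H(I) = 7/4 + I/4 (H(I) = -1/2 + (9 + I)/4 = -1/2 + (9/4 + I/4) = 7/4 + I/4)
H(-31) + U(-28, 8)*(-226) = (7/4 + (1/4)*(-31)) + 9*(-226) = (7/4 - 31/4) - 2034 = -6 - 2034 = -2040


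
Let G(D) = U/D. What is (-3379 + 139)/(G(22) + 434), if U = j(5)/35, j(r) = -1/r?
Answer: -12474000/1670899 ≈ -7.4654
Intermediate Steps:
U = -1/175 (U = -1/5/35 = -1*1/5*(1/35) = -1/5*1/35 = -1/175 ≈ -0.0057143)
G(D) = -1/(175*D)
(-3379 + 139)/(G(22) + 434) = (-3379 + 139)/(-1/175/22 + 434) = -3240/(-1/175*1/22 + 434) = -3240/(-1/3850 + 434) = -3240/1670899/3850 = -3240*3850/1670899 = -12474000/1670899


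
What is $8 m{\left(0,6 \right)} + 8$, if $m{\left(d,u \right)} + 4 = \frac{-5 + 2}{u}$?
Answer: $-28$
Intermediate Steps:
$m{\left(d,u \right)} = -4 - \frac{3}{u}$ ($m{\left(d,u \right)} = -4 + \frac{-5 + 2}{u} = -4 - \frac{3}{u}$)
$8 m{\left(0,6 \right)} + 8 = 8 \left(-4 - \frac{3}{6}\right) + 8 = 8 \left(-4 - \frac{1}{2}\right) + 8 = 8 \left(- \frac{9}{2}\right) + 8 = -36 + 8 = -28$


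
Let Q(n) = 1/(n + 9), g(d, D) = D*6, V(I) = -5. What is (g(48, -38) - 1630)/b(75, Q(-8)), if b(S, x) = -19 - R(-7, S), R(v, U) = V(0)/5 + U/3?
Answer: 1858/43 ≈ 43.209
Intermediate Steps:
g(d, D) = 6*D
R(v, U) = -1 + U/3 (R(v, U) = -5/5 + U/3 = -5*⅕ + U*(⅓) = -1 + U/3)
Q(n) = 1/(9 + n)
b(S, x) = -18 - S/3 (b(S, x) = -19 - (-1 + S/3) = -19 + (1 - S/3) = -18 - S/3)
(g(48, -38) - 1630)/b(75, Q(-8)) = (6*(-38) - 1630)/(-18 - ⅓*75) = (-228 - 1630)/(-18 - 25) = -1858/(-43) = -1858*(-1/43) = 1858/43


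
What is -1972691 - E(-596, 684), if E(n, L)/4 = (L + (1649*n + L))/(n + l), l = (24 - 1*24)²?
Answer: -294912395/149 ≈ -1.9793e+6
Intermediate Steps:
l = 0 (l = (24 - 24)² = 0² = 0)
E(n, L) = 4*(2*L + 1649*n)/n (E(n, L) = 4*((L + (1649*n + L))/(n + 0)) = 4*((L + (L + 1649*n))/n) = 4*((2*L + 1649*n)/n) = 4*(2*L + 1649*n)/n)
-1972691 - E(-596, 684) = -1972691 - (6596 + 8*684/(-596)) = -1972691 - (6596 + 8*684*(-1/596)) = -1972691 - (6596 - 1368/149) = -1972691 - 1*981436/149 = -1972691 - 981436/149 = -294912395/149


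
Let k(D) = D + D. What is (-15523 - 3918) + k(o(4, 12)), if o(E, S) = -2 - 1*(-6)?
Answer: -19433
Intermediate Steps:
o(E, S) = 4 (o(E, S) = -2 + 6 = 4)
k(D) = 2*D
(-15523 - 3918) + k(o(4, 12)) = (-15523 - 3918) + 2*4 = -19441 + 8 = -19433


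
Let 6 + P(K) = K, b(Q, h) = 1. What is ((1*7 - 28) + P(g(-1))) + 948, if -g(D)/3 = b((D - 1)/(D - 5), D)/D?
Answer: 924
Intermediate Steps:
g(D) = -3/D
P(K) = -6 + K
((1*7 - 28) + P(g(-1))) + 948 = ((1*7 - 28) + (-6 - 3/(-1))) + 948 = ((7 - 28) + (-6 - 3*(-1))) + 948 = (-21 + (-6 + 3)) + 948 = (-21 - 3) + 948 = -24 + 948 = 924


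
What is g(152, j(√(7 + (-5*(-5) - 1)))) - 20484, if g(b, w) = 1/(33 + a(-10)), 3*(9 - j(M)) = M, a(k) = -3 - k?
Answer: -819359/40 ≈ -20484.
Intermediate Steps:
j(M) = 9 - M/3
g(b, w) = 1/40 (g(b, w) = 1/(33 + (-3 - 1*(-10))) = 1/(33 + (-3 + 10)) = 1/(33 + 7) = 1/40)
g(152, j(√(7 + (-5*(-5) - 1)))) - 20484 = 1/40 - 20484 = -819359/40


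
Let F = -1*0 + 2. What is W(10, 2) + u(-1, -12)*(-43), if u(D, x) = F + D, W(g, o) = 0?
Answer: -43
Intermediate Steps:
F = 2 (F = 0 + 2 = 2)
u(D, x) = 2 + D
W(10, 2) + u(-1, -12)*(-43) = 0 + (2 - 1)*(-43) = 0 + 1*(-43) = 0 - 43 = -43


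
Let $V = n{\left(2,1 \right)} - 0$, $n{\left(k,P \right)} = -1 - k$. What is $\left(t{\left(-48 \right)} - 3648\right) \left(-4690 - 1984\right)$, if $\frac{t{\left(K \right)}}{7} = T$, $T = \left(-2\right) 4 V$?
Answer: $23225520$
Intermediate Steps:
$V = -3$ ($V = \left(-1 - 2\right) - 0 = \left(-1 - 2\right) + 0 = -3 + 0 = -3$)
$T = 24$ ($T = \left(-2\right) 4 \left(-3\right) = \left(-8\right) \left(-3\right) = 24$)
$t{\left(K \right)} = 168$ ($t{\left(K \right)} = 7 \cdot 24 = 168$)
$\left(t{\left(-48 \right)} - 3648\right) \left(-4690 - 1984\right) = \left(168 - 3648\right) \left(-4690 - 1984\right) = \left(-3480\right) \left(-6674\right) = 23225520$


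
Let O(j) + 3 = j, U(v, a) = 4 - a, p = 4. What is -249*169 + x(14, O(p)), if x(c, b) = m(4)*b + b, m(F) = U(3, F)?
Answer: -42080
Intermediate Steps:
m(F) = 4 - F
O(j) = -3 + j
x(c, b) = b (x(c, b) = (4 - 1*4)*b + b = (4 - 4)*b + b = 0*b + b = 0 + b = b)
-249*169 + x(14, O(p)) = -249*169 + (-3 + 4) = -42081 + 1 = -42080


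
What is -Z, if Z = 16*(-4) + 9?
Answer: 55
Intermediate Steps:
Z = -55 (Z = -64 + 9 = -55)
-Z = -1*(-55) = 55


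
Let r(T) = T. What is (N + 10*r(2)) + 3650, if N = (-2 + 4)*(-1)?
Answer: 3668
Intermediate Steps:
N = -2 (N = 2*(-1) = -2)
(N + 10*r(2)) + 3650 = (-2 + 10*2) + 3650 = (-2 + 20) + 3650 = 18 + 3650 = 3668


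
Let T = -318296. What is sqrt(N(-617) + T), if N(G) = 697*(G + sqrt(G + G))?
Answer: sqrt(-748345 + 697*I*sqrt(1234)) ≈ 14.15 + 865.19*I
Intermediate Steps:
N(G) = 697*G + 697*sqrt(2)*sqrt(G) (N(G) = 697*(G + sqrt(2*G)) = 697*(G + sqrt(2)*sqrt(G)) = 697*G + 697*sqrt(2)*sqrt(G))
sqrt(N(-617) + T) = sqrt((697*(-617) + 697*sqrt(2)*sqrt(-617)) - 318296) = sqrt((-430049 + 697*sqrt(2)*(I*sqrt(617))) - 318296) = sqrt((-430049 + 697*I*sqrt(1234)) - 318296) = sqrt(-748345 + 697*I*sqrt(1234))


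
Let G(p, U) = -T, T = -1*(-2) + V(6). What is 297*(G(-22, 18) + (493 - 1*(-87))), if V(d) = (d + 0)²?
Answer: 160974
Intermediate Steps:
V(d) = d²
T = 38 (T = -1*(-2) + 6² = 2 + 36 = 38)
G(p, U) = -38 (G(p, U) = -1*38 = -38)
297*(G(-22, 18) + (493 - 1*(-87))) = 297*(-38 + (493 - 1*(-87))) = 297*(-38 + (493 + 87)) = 297*(-38 + 580) = 297*542 = 160974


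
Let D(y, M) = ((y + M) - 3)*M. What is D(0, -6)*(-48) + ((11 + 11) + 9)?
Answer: -2561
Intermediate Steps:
D(y, M) = M*(-3 + M + y) (D(y, M) = ((M + y) - 3)*M = (-3 + M + y)*M = M*(-3 + M + y))
D(0, -6)*(-48) + ((11 + 11) + 9) = -6*(-3 - 6 + 0)*(-48) + ((11 + 11) + 9) = -6*(-9)*(-48) + (22 + 9) = 54*(-48) + 31 = -2592 + 31 = -2561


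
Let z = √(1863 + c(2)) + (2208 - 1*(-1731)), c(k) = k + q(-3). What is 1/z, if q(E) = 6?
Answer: 3939/15513850 - √1871/15513850 ≈ 0.00025111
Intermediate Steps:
c(k) = 6 + k (c(k) = k + 6 = 6 + k)
z = 3939 + √1871 (z = √(1863 + (6 + 2)) + (2208 - 1*(-1731)) = √(1863 + 8) + (2208 + 1731) = √1871 + 3939 = 3939 + √1871 ≈ 3982.3)
1/z = 1/(3939 + √1871)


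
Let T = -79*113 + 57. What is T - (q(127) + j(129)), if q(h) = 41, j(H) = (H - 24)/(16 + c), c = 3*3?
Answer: -44576/5 ≈ -8915.2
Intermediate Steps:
c = 9
j(H) = -24/25 + H/25 (j(H) = (H - 24)/(16 + 9) = (-24 + H)/25 = (-24 + H)*(1/25) = -24/25 + H/25)
T = -8870 (T = -8927 + 57 = -8870)
T - (q(127) + j(129)) = -8870 - (41 + (-24/25 + (1/25)*129)) = -8870 - (41 + (-24/25 + 129/25)) = -8870 - (41 + 21/5) = -8870 - 1*226/5 = -8870 - 226/5 = -44576/5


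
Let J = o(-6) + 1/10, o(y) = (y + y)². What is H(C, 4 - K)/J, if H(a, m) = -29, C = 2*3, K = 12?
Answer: -290/1441 ≈ -0.20125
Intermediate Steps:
o(y) = 4*y² (o(y) = (2*y)² = 4*y²)
C = 6
J = 1441/10 (J = 4*(-6)² + 1/10 = 4*36 + ⅒ = 144 + ⅒ = 1441/10 ≈ 144.10)
H(C, 4 - K)/J = -29/1441/10 = -29*10/1441 = -290/1441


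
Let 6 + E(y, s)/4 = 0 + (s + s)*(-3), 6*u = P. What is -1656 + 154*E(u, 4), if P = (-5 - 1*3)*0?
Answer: -20136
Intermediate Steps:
P = 0 (P = (-5 - 3)*0 = -8*0 = 0)
u = 0 (u = (⅙)*0 = 0)
E(y, s) = -24 - 24*s (E(y, s) = -24 + 4*(0 + (s + s)*(-3)) = -24 + 4*(0 + (2*s)*(-3)) = -24 + 4*(0 - 6*s) = -24 + 4*(-6*s) = -24 - 24*s)
-1656 + 154*E(u, 4) = -1656 + 154*(-24 - 24*4) = -1656 + 154*(-24 - 96) = -1656 + 154*(-120) = -1656 - 18480 = -20136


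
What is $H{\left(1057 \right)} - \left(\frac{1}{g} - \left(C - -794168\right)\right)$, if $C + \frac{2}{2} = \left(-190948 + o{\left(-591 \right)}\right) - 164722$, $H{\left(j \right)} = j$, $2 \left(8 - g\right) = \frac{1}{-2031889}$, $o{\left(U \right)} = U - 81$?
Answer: $\frac{14268148504672}{32510225} \approx 4.3888 \cdot 10^{5}$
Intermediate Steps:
$o{\left(U \right)} = -81 + U$
$g = \frac{32510225}{4063778}$ ($g = 8 - \frac{1}{2 \left(-2031889\right)} = 8 - - \frac{1}{4063778} = 8 + \frac{1}{4063778} = \frac{32510225}{4063778} \approx 8.0$)
$C = -356343$ ($C = -1 - 356342 = -356343$)
$H{\left(1057 \right)} - \left(\frac{1}{g} - \left(C - -794168\right)\right) = 1057 - \left(\frac{1}{\frac{32510225}{4063778}} - \left(-356343 - -794168\right)\right) = 1057 - \left(\frac{4063778}{32510225} - \left(-356343 + 794168\right)\right) = 1057 - \left(\frac{4063778}{32510225} - 437825\right) = 1057 - - \frac{14233785196847}{32510225} = 1057 + \frac{14233785196847}{32510225} = \frac{14268148504672}{32510225}$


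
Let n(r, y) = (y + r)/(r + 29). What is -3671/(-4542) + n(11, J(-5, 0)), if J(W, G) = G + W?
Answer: 43523/45420 ≈ 0.95823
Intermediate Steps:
n(r, y) = (r + y)/(29 + r)
-3671/(-4542) + n(11, J(-5, 0)) = -3671/(-4542) + (11 + (0 - 5))/(29 + 11) = -3671*(-1/4542) + (11 - 5)/40 = 3671/4542 + (1/40)*6 = 3671/4542 + 3/20 = 43523/45420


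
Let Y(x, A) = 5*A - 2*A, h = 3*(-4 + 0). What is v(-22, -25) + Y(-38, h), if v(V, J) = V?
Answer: -58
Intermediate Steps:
h = -12 (h = 3*(-4) = -12)
Y(x, A) = 3*A
v(-22, -25) + Y(-38, h) = -22 + 3*(-12) = -22 - 36 = -58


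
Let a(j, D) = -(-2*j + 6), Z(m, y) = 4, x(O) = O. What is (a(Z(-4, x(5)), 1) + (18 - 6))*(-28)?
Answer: -392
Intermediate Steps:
a(j, D) = -6 + 2*j (a(j, D) = -(6 - 2*j) = -6 + 2*j)
(a(Z(-4, x(5)), 1) + (18 - 6))*(-28) = ((-6 + 2*4) + (18 - 6))*(-28) = ((-6 + 8) + 12)*(-28) = (2 + 12)*(-28) = 14*(-28) = -392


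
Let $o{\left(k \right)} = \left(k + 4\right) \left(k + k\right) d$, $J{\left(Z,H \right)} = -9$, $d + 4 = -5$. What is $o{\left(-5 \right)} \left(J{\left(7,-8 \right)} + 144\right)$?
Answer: $-12150$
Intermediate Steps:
$d = -9$ ($d = -4 - 5 = -9$)
$o{\left(k \right)} = - 18 k \left(4 + k\right)$ ($o{\left(k \right)} = \left(k + 4\right) \left(k + k\right) \left(-9\right) = \left(4 + k\right) 2 k \left(-9\right) = 2 k \left(4 + k\right) \left(-9\right) = - 18 k \left(4 + k\right)$)
$o{\left(-5 \right)} \left(J{\left(7,-8 \right)} + 144\right) = \left(-18\right) \left(-5\right) \left(4 - 5\right) \left(-9 + 144\right) = \left(-18\right) \left(-5\right) \left(-1\right) 135 = \left(-90\right) 135 = -12150$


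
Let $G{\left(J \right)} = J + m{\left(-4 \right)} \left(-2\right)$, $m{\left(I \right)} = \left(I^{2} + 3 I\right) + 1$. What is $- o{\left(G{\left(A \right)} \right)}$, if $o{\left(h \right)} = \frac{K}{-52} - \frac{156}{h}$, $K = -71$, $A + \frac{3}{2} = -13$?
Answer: $- \frac{19703}{2548} \approx -7.7327$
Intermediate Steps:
$A = - \frac{29}{2}$ ($A = - \frac{3}{2} - 13 = - \frac{29}{2} \approx -14.5$)
$m{\left(I \right)} = 1 + I^{2} + 3 I$
$G{\left(J \right)} = -10 + J$ ($G{\left(J \right)} = J + \left(1 + \left(-4\right)^{2} + 3 \left(-4\right)\right) \left(-2\right) = J + \left(1 + 16 - 12\right) \left(-2\right) = J + 5 \left(-2\right) = J - 10 = -10 + J$)
$o{\left(h \right)} = \frac{71}{52} - \frac{156}{h}$ ($o{\left(h \right)} = - \frac{71}{-52} - \frac{156}{h} = \left(-71\right) \left(- \frac{1}{52}\right) - \frac{156}{h} = \frac{71}{52} - \frac{156}{h}$)
$- o{\left(G{\left(A \right)} \right)} = - (\frac{71}{52} - \frac{156}{-10 - \frac{29}{2}}) = - (\frac{71}{52} - \frac{156}{- \frac{49}{2}}) = - (\frac{71}{52} - - \frac{312}{49}) = - (\frac{71}{52} + \frac{312}{49}) = \left(-1\right) \frac{19703}{2548} = - \frac{19703}{2548}$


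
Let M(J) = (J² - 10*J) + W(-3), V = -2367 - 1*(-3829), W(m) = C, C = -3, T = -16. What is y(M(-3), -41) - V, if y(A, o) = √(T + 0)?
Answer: -1462 + 4*I ≈ -1462.0 + 4.0*I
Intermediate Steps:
W(m) = -3
V = 1462 (V = -2367 + 3829 = 1462)
M(J) = -3 + J² - 10*J (M(J) = (J² - 10*J) - 3 = -3 + J² - 10*J)
y(A, o) = 4*I (y(A, o) = √(-16 + 0) = √(-16) = 4*I)
y(M(-3), -41) - V = 4*I - 1*1462 = 4*I - 1462 = -1462 + 4*I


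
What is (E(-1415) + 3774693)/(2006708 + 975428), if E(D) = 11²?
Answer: 1887407/1491068 ≈ 1.2658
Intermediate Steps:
E(D) = 121
(E(-1415) + 3774693)/(2006708 + 975428) = (121 + 3774693)/(2006708 + 975428) = 3774814/2982136 = 3774814*(1/2982136) = 1887407/1491068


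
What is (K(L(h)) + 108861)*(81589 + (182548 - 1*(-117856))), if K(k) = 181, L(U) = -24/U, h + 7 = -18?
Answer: 41653280706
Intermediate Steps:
h = -25 (h = -7 - 18 = -25)
(K(L(h)) + 108861)*(81589 + (182548 - 1*(-117856))) = (181 + 108861)*(81589 + (182548 - 1*(-117856))) = 109042*(81589 + (182548 + 117856)) = 109042*(81589 + 300404) = 109042*381993 = 41653280706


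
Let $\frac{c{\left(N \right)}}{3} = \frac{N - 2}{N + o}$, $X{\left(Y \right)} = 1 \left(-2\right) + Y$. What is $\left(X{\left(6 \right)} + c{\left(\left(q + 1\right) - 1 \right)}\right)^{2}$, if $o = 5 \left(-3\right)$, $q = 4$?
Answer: $\frac{1444}{121} \approx 11.934$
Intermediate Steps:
$X{\left(Y \right)} = -2 + Y$
$o = -15$
$c{\left(N \right)} = \frac{3 \left(-2 + N\right)}{-15 + N}$ ($c{\left(N \right)} = 3 \frac{N - 2}{N - 15} = 3 \frac{-2 + N}{-15 + N} = \frac{3 \left(-2 + N\right)}{-15 + N}$)
$\left(X{\left(6 \right)} + c{\left(\left(q + 1\right) - 1 \right)}\right)^{2} = \left(\left(-2 + 6\right) + \frac{3 \left(-2 + \left(\left(4 + 1\right) - 1\right)\right)}{-15 + \left(\left(4 + 1\right) - 1\right)}\right)^{2} = \left(4 + \frac{3 \left(-2 + \left(5 - 1\right)\right)}{-15 + \left(5 - 1\right)}\right)^{2} = \left(4 + \frac{3 \left(-2 + 4\right)}{-15 + 4}\right)^{2} = \left(4 + 3 \frac{1}{-11} \cdot 2\right)^{2} = \left(4 + 3 \left(- \frac{1}{11}\right) 2\right)^{2} = \left(4 - \frac{6}{11}\right)^{2} = \left(\frac{38}{11}\right)^{2} = \frac{1444}{121}$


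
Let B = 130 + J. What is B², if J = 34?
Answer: 26896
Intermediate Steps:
B = 164 (B = 130 + 34 = 164)
B² = 164² = 26896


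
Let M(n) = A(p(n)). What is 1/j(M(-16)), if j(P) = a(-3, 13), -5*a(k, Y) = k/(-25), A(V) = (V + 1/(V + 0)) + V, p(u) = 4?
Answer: -125/3 ≈ -41.667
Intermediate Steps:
A(V) = 1/V + 2*V (A(V) = (V + 1/V) + V = 1/V + 2*V)
M(n) = 33/4 (M(n) = 1/4 + 2*4 = ¼ + 8 = 33/4)
a(k, Y) = k/125 (a(k, Y) = -k/(5*(-25)) = -k*(-1)/(5*25) = -(-1)*k/125 = k/125)
j(P) = -3/125 (j(P) = (1/125)*(-3) = -3/125)
1/j(M(-16)) = 1/(-3/125) = -125/3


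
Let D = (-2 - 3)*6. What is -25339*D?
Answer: 760170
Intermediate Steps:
D = -30 (D = -5*6 = -30)
-25339*D = -25339*(-30) = 760170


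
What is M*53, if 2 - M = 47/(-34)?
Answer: 6095/34 ≈ 179.26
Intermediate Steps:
M = 115/34 (M = 2 - 47/(-34) = 2 - 47*(-1)/34 = 2 - 1*(-47/34) = 2 + 47/34 = 115/34 ≈ 3.3824)
M*53 = (115/34)*53 = 6095/34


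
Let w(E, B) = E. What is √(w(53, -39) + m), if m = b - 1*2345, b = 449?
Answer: I*√1843 ≈ 42.93*I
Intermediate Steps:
m = -1896 (m = 449 - 1*2345 = 449 - 2345 = -1896)
√(w(53, -39) + m) = √(53 - 1896) = √(-1843) = I*√1843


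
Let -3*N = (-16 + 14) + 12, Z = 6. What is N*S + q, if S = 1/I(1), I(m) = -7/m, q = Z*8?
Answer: 1018/21 ≈ 48.476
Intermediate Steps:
q = 48 (q = 6*8 = 48)
N = -10/3 (N = -((-16 + 14) + 12)/3 = -(-2 + 12)/3 = -⅓*10 = -10/3 ≈ -3.3333)
S = -⅐ (S = 1/(-7/1) = 1/(-7*1) = 1/(-7) = -⅐ ≈ -0.14286)
N*S + q = -10/3*(-⅐) + 48 = 10/21 + 48 = 1018/21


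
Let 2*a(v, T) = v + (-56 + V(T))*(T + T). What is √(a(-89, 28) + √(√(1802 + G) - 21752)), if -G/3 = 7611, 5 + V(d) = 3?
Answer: √(-6674 + 4*√(-21752 + I*√21031))/2 ≈ 1.8038 + 40.881*I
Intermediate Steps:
V(d) = -2 (V(d) = -5 + 3 = -2)
G = -22833 (G = -3*7611 = -22833)
a(v, T) = v/2 - 58*T (a(v, T) = (v + (-56 - 2)*(T + T))/2 = (v - 116*T)/2 = v/2 - 58*T)
√(a(-89, 28) + √(√(1802 + G) - 21752)) = √(((½)*(-89) - 58*28) + √(√(1802 - 22833) - 21752)) = √((-89/2 - 1624) + √(√(-21031) - 21752)) = √(-3337/2 + √(I*√21031 - 21752)) = √(-3337/2 + √(-21752 + I*√21031))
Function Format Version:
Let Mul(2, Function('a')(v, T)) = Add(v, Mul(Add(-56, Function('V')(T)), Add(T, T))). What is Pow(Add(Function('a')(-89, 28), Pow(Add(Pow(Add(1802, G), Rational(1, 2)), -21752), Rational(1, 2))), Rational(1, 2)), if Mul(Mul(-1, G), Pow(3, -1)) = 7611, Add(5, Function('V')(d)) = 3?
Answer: Mul(Rational(1, 2), Pow(Add(-6674, Mul(4, Pow(Add(-21752, Mul(I, Pow(21031, Rational(1, 2)))), Rational(1, 2)))), Rational(1, 2))) ≈ Add(1.8038, Mul(40.881, I))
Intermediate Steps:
Function('V')(d) = -2 (Function('V')(d) = Add(-5, 3) = -2)
G = -22833 (G = Mul(-3, 7611) = -22833)
Function('a')(v, T) = Add(Mul(Rational(1, 2), v), Mul(-58, T)) (Function('a')(v, T) = Mul(Rational(1, 2), Add(v, Mul(Add(-56, -2), Add(T, T)))) = Mul(Rational(1, 2), Add(v, Mul(-58, Mul(2, T)))) = Mul(Rational(1, 2), Add(v, Mul(-116, T))) = Add(Mul(Rational(1, 2), v), Mul(-58, T)))
Pow(Add(Function('a')(-89, 28), Pow(Add(Pow(Add(1802, G), Rational(1, 2)), -21752), Rational(1, 2))), Rational(1, 2)) = Pow(Add(Add(Mul(Rational(1, 2), -89), Mul(-58, 28)), Pow(Add(Pow(Add(1802, -22833), Rational(1, 2)), -21752), Rational(1, 2))), Rational(1, 2)) = Pow(Add(Add(Rational(-89, 2), -1624), Pow(Add(Pow(-21031, Rational(1, 2)), -21752), Rational(1, 2))), Rational(1, 2)) = Pow(Add(Rational(-3337, 2), Pow(Add(Mul(I, Pow(21031, Rational(1, 2))), -21752), Rational(1, 2))), Rational(1, 2)) = Pow(Add(Rational(-3337, 2), Pow(Add(-21752, Mul(I, Pow(21031, Rational(1, 2)))), Rational(1, 2))), Rational(1, 2))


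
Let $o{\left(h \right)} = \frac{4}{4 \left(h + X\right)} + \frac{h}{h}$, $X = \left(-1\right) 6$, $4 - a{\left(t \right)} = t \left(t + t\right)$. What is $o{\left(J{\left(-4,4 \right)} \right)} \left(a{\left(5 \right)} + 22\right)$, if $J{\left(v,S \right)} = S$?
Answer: $-12$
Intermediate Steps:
$a{\left(t \right)} = 4 - 2 t^{2}$ ($a{\left(t \right)} = 4 - t \left(t + t\right) = 4 - t 2 t = 4 - 2 t^{2}$)
$X = -6$
$o{\left(h \right)} = 1 + \frac{4}{-24 + 4 h}$ ($o{\left(h \right)} = \frac{4}{4 \left(h - 6\right)} + \frac{h}{h} = \frac{4}{4 \left(-6 + h\right)} + 1 = \frac{4}{-24 + 4 h} + 1 = 1 + \frac{4}{-24 + 4 h}$)
$o{\left(J{\left(-4,4 \right)} \right)} \left(a{\left(5 \right)} + 22\right) = \frac{-5 + 4}{-6 + 4} \left(\left(4 - 2 \cdot 5^{2}\right) + 22\right) = \frac{1}{-2} \left(-1\right) \left(\left(4 - 50\right) + 22\right) = \left(- \frac{1}{2}\right) \left(-1\right) \left(\left(4 - 50\right) + 22\right) = \frac{-46 + 22}{2} = \frac{1}{2} \left(-24\right) = -12$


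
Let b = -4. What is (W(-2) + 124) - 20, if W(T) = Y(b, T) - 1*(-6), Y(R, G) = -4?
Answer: 106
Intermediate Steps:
W(T) = 2 (W(T) = -4 - 1*(-6) = -4 + 6 = 2)
(W(-2) + 124) - 20 = (2 + 124) - 20 = 126 - 20 = 106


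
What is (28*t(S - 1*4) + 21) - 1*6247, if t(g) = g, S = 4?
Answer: -6226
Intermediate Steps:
(28*t(S - 1*4) + 21) - 1*6247 = (28*(4 - 1*4) + 21) - 1*6247 = (28*(4 - 4) + 21) - 6247 = (28*0 + 21) - 6247 = (0 + 21) - 6247 = 21 - 6247 = -6226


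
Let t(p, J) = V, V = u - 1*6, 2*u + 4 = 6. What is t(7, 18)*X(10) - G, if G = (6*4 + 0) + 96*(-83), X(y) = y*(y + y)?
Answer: 6944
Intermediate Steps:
u = 1 (u = -2 + (½)*6 = -2 + 3 = 1)
V = -5 (V = 1 - 1*6 = 1 - 6 = -5)
t(p, J) = -5
X(y) = 2*y² (X(y) = y*(2*y) = 2*y²)
G = -7944 (G = (24 + 0) - 7968 = 24 - 7968 = -7944)
t(7, 18)*X(10) - G = -10*10² - 1*(-7944) = -10*100 + 7944 = -5*200 + 7944 = -1000 + 7944 = 6944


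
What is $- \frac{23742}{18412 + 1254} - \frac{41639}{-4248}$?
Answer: $\frac{359008279}{41770584} \approx 8.5948$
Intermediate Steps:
$- \frac{23742}{18412 + 1254} - \frac{41639}{-4248} = - \frac{23742}{19666} - - \frac{41639}{4248} = \left(-23742\right) \frac{1}{19666} + \frac{41639}{4248} = - \frac{11871}{9833} + \frac{41639}{4248} = \frac{359008279}{41770584}$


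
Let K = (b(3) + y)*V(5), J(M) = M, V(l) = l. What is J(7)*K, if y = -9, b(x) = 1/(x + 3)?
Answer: -1855/6 ≈ -309.17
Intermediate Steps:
b(x) = 1/(3 + x)
K = -265/6 (K = (1/(3 + 3) - 9)*5 = (1/6 - 9)*5 = -53/6*5 = -265/6 ≈ -44.167)
J(7)*K = 7*(-265/6) = -1855/6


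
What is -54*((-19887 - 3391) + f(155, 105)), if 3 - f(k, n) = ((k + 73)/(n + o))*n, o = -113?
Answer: 1095255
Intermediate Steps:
f(k, n) = 3 - n*(73 + k)/(-113 + n) (f(k, n) = 3 - (k + 73)/(n - 113)*n = 3 - (73 + k)/(-113 + n)*n = 3 - n*(73 + k)/(-113 + n))
-54*((-19887 - 3391) + f(155, 105)) = -54*((-19887 - 3391) + (-339 - 70*105 - 1*155*105)/(-113 + 105)) = -54*(-23278 + (-339 - 7350 - 16275)/(-8)) = -54*(-23278 - 1/8*(-23964)) = -54*(-23278 + 5991/2) = -54*(-40565/2) = 1095255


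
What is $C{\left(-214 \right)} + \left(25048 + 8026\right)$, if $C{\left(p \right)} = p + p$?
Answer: $32646$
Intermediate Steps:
$C{\left(p \right)} = 2 p$
$C{\left(-214 \right)} + \left(25048 + 8026\right) = 2 \left(-214\right) + \left(25048 + 8026\right) = -428 + 33074 = 32646$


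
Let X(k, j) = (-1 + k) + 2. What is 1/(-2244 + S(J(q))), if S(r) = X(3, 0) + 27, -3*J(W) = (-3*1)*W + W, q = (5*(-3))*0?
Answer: -1/2213 ≈ -0.00045188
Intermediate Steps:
q = 0 (q = -15*0 = 0)
X(k, j) = 1 + k
J(W) = 2*W/3 (J(W) = -((-3*1)*W + W)/3 = -(-3*W + W)/3 = -(-2)*W/3 = 2*W/3)
S(r) = 31 (S(r) = (1 + 3) + 27 = 4 + 27 = 31)
1/(-2244 + S(J(q))) = 1/(-2244 + 31) = 1/(-2213) = -1/2213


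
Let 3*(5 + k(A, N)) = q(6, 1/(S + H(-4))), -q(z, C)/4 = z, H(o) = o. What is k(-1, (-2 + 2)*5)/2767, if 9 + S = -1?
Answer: -13/2767 ≈ -0.0046982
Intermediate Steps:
S = -10 (S = -9 - 1 = -10)
q(z, C) = -4*z
k(A, N) = -13 (k(A, N) = -5 + (-4*6)/3 = -5 + (⅓)*(-24) = -5 - 8 = -13)
k(-1, (-2 + 2)*5)/2767 = -13/2767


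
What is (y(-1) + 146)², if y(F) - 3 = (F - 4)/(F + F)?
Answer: 91809/4 ≈ 22952.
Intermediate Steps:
y(F) = 3 + (-4 + F)/(2*F) (y(F) = 3 + (F - 4)/(F + F) = 3 + (-4 + F)/((2*F)) = 3 + (-4 + F)*(1/(2*F)) = 3 + (-4 + F)/(2*F))
(y(-1) + 146)² = ((7/2 - 2/(-1)) + 146)² = ((7/2 - 2*(-1)) + 146)² = ((7/2 + 2) + 146)² = (11/2 + 146)² = (303/2)² = 91809/4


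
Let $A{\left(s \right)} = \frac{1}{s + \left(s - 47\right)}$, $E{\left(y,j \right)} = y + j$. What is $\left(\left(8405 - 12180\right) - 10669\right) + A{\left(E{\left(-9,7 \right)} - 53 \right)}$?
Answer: $- \frac{2267709}{157} \approx -14444.0$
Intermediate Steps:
$E{\left(y,j \right)} = j + y$
$A{\left(s \right)} = \frac{1}{-47 + 2 s}$ ($A{\left(s \right)} = \frac{1}{s + \left(s - 47\right)} = \frac{1}{s + \left(-47 + s\right)} = \frac{1}{-47 + 2 s}$)
$\left(\left(8405 - 12180\right) - 10669\right) + A{\left(E{\left(-9,7 \right)} - 53 \right)} = \left(\left(8405 - 12180\right) - 10669\right) + \frac{1}{-47 + 2 \left(\left(7 - 9\right) - 53\right)} = \left(-3775 - 10669\right) + \frac{1}{-47 + 2 \left(-2 - 53\right)} = -14444 + \frac{1}{-47 + 2 \left(-55\right)} = -14444 + \frac{1}{-47 - 110} = -14444 + \frac{1}{-157} = -14444 - \frac{1}{157} = - \frac{2267709}{157}$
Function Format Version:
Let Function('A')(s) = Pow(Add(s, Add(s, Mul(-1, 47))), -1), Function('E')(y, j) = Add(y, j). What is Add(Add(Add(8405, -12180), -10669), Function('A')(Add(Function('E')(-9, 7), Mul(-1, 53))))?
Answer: Rational(-2267709, 157) ≈ -14444.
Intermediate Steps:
Function('E')(y, j) = Add(j, y)
Function('A')(s) = Pow(Add(-47, Mul(2, s)), -1) (Function('A')(s) = Pow(Add(s, Add(s, -47)), -1) = Pow(Add(s, Add(-47, s)), -1) = Pow(Add(-47, Mul(2, s)), -1))
Add(Add(Add(8405, -12180), -10669), Function('A')(Add(Function('E')(-9, 7), Mul(-1, 53)))) = Add(Add(Add(8405, -12180), -10669), Pow(Add(-47, Mul(2, Add(Add(7, -9), Mul(-1, 53)))), -1)) = Add(Add(-3775, -10669), Pow(Add(-47, Mul(2, Add(-2, -53))), -1)) = Add(-14444, Pow(Add(-47, Mul(2, -55)), -1)) = Add(-14444, Pow(Add(-47, -110), -1)) = Add(-14444, Pow(-157, -1)) = Add(-14444, Rational(-1, 157)) = Rational(-2267709, 157)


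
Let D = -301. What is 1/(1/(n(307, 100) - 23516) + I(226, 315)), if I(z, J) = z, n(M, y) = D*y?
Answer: 53616/12117215 ≈ 0.0044248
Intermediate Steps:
n(M, y) = -301*y
1/(1/(n(307, 100) - 23516) + I(226, 315)) = 1/(1/(-301*100 - 23516) + 226) = 1/(1/(-30100 - 23516) + 226) = 1/(1/(-53616) + 226) = 1/(-1/53616 + 226) = 1/(12117215/53616) = 53616/12117215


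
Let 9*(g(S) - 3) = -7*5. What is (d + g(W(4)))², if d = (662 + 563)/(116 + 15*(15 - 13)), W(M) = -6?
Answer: 97160449/1726596 ≈ 56.273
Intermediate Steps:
g(S) = -8/9 (g(S) = 3 + (-7*5)/9 = 3 + (⅑)*(-35) = 3 - 35/9 = -8/9)
d = 1225/146 (d = 1225/(116 + 15*2) = 1225/(116 + 30) = 1225/146 ≈ 8.3904)
(d + g(W(4)))² = (1225/146 - 8/9)² = (9857/1314)² = 97160449/1726596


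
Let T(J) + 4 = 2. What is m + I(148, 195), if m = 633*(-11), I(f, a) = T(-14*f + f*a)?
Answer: -6965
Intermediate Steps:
T(J) = -2 (T(J) = -4 + 2 = -2)
I(f, a) = -2
m = -6963
m + I(148, 195) = -6963 - 2 = -6965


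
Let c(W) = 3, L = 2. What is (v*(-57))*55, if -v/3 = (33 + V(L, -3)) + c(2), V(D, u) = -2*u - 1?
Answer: 385605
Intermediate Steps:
V(D, u) = -1 - 2*u
v = -123 (v = -3*((33 + (-1 - 2*(-3))) + 3) = -3*((33 + (-1 + 6)) + 3) = -3*((33 + 5) + 3) = -3*(38 + 3) = -3*41 = -123)
(v*(-57))*55 = -123*(-57)*55 = 7011*55 = 385605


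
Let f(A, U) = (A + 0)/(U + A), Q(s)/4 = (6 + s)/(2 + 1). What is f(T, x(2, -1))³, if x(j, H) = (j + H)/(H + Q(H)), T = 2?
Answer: 39304/50653 ≈ 0.77595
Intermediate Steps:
Q(s) = 8 + 4*s/3 (Q(s) = 4*((6 + s)/(2 + 1)) = 4*((6 + s)/3) = 4*((6 + s)*(⅓)) = 4*(2 + s/3) = 8 + 4*s/3)
x(j, H) = (H + j)/(8 + 7*H/3) (x(j, H) = (j + H)/(H + (8 + 4*H/3)) = (H + j)/(8 + 7*H/3))
f(A, U) = A/(A + U)
f(T, x(2, -1))³ = (2/(2 + 3*(-1 + 2)/(24 + 7*(-1))))³ = (2/(2 + 3*1/(24 - 7)))³ = (2/(2 + 3*1/17))³ = (2/(2 + 3*(1/17)*1))³ = (2/(2 + 3/17))³ = (2/(37/17))³ = (2*(17/37))³ = (34/37)³ = 39304/50653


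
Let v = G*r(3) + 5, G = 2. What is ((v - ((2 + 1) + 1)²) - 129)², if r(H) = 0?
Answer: 19600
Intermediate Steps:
v = 5 (v = 2*0 + 5 = 0 + 5 = 5)
((v - ((2 + 1) + 1)²) - 129)² = ((5 - ((2 + 1) + 1)²) - 129)² = ((5 - (3 + 1)²) - 129)² = ((5 - 1*4²) - 129)² = ((5 - 1*16) - 129)² = ((5 - 16) - 129)² = (-11 - 129)² = (-140)² = 19600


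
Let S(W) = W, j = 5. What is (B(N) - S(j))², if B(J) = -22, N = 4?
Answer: 729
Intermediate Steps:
(B(N) - S(j))² = (-22 - 1*5)² = (-22 - 5)² = (-27)² = 729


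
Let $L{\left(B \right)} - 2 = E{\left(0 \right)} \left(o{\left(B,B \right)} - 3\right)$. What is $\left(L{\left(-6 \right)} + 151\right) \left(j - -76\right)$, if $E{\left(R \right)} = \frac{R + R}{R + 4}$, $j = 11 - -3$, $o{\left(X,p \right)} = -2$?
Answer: $13770$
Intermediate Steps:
$j = 14$ ($j = 11 + 3 = 14$)
$E{\left(R \right)} = \frac{2 R}{4 + R}$
$L{\left(B \right)} = 2$ ($L{\left(B \right)} = 2 + 2 \cdot 0 \frac{1}{4 + 0} \left(-2 - 3\right) = 2 + 2 \cdot 0 \cdot \frac{1}{4} \left(-5\right) = 2 + 0 \left(-5\right) = 2 + 0 = 2$)
$\left(L{\left(-6 \right)} + 151\right) \left(j - -76\right) = \left(2 + 151\right) \left(14 - -76\right) = 153 \left(14 + 76\right) = 153 \cdot 90 = 13770$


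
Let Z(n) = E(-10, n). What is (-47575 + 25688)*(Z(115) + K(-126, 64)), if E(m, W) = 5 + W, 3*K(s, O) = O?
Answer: -9280088/3 ≈ -3.0934e+6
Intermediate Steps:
K(s, O) = O/3
Z(n) = 5 + n
(-47575 + 25688)*(Z(115) + K(-126, 64)) = (-47575 + 25688)*((5 + 115) + (⅓)*64) = -21887*(120 + 64/3) = -21887*424/3 = -9280088/3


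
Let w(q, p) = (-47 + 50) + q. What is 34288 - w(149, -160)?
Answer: 34136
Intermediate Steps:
w(q, p) = 3 + q
34288 - w(149, -160) = 34288 - (3 + 149) = 34288 - 1*152 = 34288 - 152 = 34136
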